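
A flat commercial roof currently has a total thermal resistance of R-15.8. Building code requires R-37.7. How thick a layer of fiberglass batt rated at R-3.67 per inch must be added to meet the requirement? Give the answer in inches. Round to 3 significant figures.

5.97 in

ΔR = 37.7 − 15.8 = 21.9 ft²·°F·h/BTU
L = ΔR / (R/in) = 21.9/3.67 = 5.967 in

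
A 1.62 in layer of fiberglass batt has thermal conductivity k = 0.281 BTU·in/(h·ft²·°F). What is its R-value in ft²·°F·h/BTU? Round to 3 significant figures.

R = L/k = 1.62/0.281 = 5.765 ft²·°F·h/BTU

5.77 ft²·°F·h/BTU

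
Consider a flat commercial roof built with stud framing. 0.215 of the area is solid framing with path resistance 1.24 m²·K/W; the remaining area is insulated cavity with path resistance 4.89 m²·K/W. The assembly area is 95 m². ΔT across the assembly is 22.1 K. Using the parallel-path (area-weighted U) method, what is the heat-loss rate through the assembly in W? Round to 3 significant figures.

U_eff = 0.785/4.89 + 0.215/1.24 = 0.1605 + 0.1734 = 0.3339
R_eff = 1/U_eff = 2.995 m²·K/W
Q = 95 × 22.1 / 2.995 = 701.1 W

701 W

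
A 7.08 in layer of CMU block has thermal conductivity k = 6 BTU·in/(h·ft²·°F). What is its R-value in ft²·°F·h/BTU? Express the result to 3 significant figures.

1.18 ft²·°F·h/BTU

R = L/k = 7.08/6 = 1.18 ft²·°F·h/BTU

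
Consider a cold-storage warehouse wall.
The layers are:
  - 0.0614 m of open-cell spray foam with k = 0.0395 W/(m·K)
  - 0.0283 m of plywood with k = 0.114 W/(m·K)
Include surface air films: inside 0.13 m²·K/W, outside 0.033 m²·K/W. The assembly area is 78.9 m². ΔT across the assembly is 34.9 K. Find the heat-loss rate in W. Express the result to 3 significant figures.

0.0614/0.0395 = 1.554
0.0283/0.114 = 0.2482
R_total = 0.13 + 1.554 + 0.2482 + 0.033 = 1.966 m²·K/W
Q = A·ΔT/R = 78.9 × 34.9 / 1.966 = 1401 W

1400 W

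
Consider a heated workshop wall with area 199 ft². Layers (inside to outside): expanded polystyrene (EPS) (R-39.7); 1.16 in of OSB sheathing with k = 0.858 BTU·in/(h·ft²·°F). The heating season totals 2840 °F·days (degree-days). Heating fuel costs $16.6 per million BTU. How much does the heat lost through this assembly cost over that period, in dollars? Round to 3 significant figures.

1.16/0.858 = 1.352
R_total = 39.7 + 1.352 = 41.05 ft²·°F·h/BTU
E = A × HDD × 24 / R = 199 × 2840 × 24 / 41.05 = 330400 BTU
Cost = 330400/10⁶ × 16.6 = $5.485

5.48 dollars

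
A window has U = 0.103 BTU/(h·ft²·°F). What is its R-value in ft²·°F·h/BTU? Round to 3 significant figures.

9.71 ft²·°F·h/BTU

R = 1/U = 1/0.103 = 9.709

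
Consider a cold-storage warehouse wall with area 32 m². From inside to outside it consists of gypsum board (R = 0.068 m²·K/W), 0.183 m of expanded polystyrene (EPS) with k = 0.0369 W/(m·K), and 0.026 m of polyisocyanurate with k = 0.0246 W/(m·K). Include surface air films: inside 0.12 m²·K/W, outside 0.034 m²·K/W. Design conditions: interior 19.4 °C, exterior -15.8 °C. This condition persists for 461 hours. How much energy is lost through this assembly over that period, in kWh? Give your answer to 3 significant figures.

0.183/0.0369 = 4.959
0.026/0.0246 = 1.057
R_total = 0.12 + 0.068 + 4.959 + 1.057 + 0.034 = 6.238 m²·K/W
Q = 32 × (19.4 − (-15.8)) / 6.238 = 180.6 W
E = 180.6 W × 461 h / 1000 = 83.24 kWh

83.2 kWh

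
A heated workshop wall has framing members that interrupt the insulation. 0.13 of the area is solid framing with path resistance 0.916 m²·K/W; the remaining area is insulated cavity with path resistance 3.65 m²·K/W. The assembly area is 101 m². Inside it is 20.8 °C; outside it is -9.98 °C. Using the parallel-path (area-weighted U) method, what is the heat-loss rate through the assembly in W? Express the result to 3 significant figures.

1180 W

U_eff = 0.87/3.65 + 0.13/0.916 = 0.2384 + 0.1419 = 0.3803
R_eff = 1/U_eff = 2.63 m²·K/W
Q = 101 × (20.8 − (-9.98)) / 2.63 = 1182 W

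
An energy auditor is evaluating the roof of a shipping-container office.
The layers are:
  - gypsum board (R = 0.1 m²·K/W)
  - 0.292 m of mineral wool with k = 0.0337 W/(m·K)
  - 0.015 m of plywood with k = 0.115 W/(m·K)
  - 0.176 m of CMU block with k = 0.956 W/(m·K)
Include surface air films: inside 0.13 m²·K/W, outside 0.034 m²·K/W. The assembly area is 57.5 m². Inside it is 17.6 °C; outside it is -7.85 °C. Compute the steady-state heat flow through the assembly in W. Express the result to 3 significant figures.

0.292/0.0337 = 8.665
0.015/0.115 = 0.1304
0.176/0.956 = 0.1841
R_total = 0.13 + 0.1 + 8.665 + 0.1304 + 0.1841 + 0.034 = 9.243 m²·K/W
Q = A·ΔT/R = 57.5 × (17.6 − (-7.85)) / 9.243 = 158.3 W

158 W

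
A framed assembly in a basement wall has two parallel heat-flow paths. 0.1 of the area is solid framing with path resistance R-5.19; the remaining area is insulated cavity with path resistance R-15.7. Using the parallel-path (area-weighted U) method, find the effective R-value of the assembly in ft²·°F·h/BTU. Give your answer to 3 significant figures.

13.1 ft²·°F·h/BTU

U_eff = 0.9/15.7 + 0.1/5.19 = 0.05732 + 0.01927 = 0.07659
R_eff = 1/U_eff = 13.06 ft²·°F·h/BTU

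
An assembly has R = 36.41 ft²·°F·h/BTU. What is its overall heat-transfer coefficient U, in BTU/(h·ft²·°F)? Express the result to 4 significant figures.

U = 1/R = 1/36.41 = 0.027465

0.02746 BTU/(h·ft²·°F)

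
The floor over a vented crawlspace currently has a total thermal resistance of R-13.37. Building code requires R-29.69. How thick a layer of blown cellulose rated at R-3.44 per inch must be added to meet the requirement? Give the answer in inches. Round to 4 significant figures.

4.744 in

ΔR = 29.69 − 13.37 = 16.32 ft²·°F·h/BTU
L = ΔR / (R/in) = 16.32/3.44 = 4.7442 in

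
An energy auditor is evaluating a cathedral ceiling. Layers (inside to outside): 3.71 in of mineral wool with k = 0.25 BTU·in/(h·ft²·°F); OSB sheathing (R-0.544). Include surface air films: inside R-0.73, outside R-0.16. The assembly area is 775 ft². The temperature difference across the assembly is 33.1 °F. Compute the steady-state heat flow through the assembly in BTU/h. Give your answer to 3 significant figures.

1580 BTU/h

3.71/0.25 = 14.84
R_total = 0.73 + 14.84 + 0.544 + 0.16 = 16.27 ft²·°F·h/BTU
Q = A·ΔT/R = 775 × 33.1 / 16.27 = 1576 BTU/h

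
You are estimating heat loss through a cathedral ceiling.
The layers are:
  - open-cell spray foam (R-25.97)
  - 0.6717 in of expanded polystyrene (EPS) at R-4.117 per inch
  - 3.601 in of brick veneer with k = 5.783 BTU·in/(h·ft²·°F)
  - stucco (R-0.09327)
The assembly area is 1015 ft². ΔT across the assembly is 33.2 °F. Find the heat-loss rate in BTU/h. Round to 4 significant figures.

0.6717 × 4.117 = 2.7654
3.601/5.783 = 0.62269
R_total = 25.97 + 2.7654 + 0.62269 + 0.09327 = 29.451 ft²·°F·h/BTU
Q = A·ΔT/R = 1015 × 33.2 / 29.451 = 1144.2 BTU/h

1144 BTU/h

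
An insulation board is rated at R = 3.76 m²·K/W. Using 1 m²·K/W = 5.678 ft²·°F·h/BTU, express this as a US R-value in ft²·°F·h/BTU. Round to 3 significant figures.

R_US = 3.76 × 5.678 = 21.35

21.3 ft²·°F·h/BTU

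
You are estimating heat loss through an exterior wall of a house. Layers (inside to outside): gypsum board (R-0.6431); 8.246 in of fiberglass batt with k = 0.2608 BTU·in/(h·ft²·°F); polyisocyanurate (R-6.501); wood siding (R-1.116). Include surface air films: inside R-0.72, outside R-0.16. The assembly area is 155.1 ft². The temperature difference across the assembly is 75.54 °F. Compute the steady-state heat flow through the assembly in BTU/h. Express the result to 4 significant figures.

8.246/0.2608 = 31.618
R_total = 0.72 + 0.6431 + 31.618 + 6.501 + 1.116 + 0.16 = 40.758 ft²·°F·h/BTU
Q = A·ΔT/R = 155.1 × 75.54 / 40.758 = 287.46 BTU/h

287.5 BTU/h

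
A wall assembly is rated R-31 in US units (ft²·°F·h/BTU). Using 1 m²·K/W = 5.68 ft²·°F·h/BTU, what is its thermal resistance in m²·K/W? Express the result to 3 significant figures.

R_SI = 31/5.68 = 5.458

5.46 m²·K/W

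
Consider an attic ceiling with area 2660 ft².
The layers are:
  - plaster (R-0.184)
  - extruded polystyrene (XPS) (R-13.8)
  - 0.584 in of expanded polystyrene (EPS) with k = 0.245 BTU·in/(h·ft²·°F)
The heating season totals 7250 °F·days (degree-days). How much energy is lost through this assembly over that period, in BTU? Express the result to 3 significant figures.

28300000 BTU

0.584/0.245 = 2.384
R_total = 0.184 + 13.8 + 2.384 = 16.37 ft²·°F·h/BTU
E = A × HDD × 24 / R = 2660 × 7250 × 24 / 16.37 = 28280000 BTU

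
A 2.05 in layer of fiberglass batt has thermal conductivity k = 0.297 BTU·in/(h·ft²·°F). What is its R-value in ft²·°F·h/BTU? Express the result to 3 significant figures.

R = L/k = 2.05/0.297 = 6.902 ft²·°F·h/BTU

6.90 ft²·°F·h/BTU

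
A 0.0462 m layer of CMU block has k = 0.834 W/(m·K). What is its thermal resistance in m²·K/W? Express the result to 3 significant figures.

0.0554 m²·K/W

R = L/k = 0.0462/0.834 = 0.0554 m²·K/W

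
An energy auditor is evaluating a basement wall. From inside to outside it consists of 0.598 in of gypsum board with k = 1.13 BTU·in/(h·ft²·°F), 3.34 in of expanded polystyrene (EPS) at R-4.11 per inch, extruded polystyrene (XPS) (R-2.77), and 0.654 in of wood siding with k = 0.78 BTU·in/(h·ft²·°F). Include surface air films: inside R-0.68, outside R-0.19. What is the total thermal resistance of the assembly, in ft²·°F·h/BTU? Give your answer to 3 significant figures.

0.598/1.13 = 0.5292
3.34 × 4.11 = 13.73
0.654/0.78 = 0.8385
R_total = 0.68 + 0.5292 + 13.73 + 2.77 + 0.8385 + 0.19 = 18.74 ft²·°F·h/BTU

18.7 ft²·°F·h/BTU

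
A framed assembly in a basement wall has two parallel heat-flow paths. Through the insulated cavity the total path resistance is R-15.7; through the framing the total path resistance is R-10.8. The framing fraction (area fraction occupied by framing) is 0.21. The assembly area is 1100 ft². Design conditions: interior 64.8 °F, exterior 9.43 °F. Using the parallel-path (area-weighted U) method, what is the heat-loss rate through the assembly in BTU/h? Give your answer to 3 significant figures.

U_eff = 0.79/15.7 + 0.21/10.8 = 0.05032 + 0.01944 = 0.06976
R_eff = 1/U_eff = 14.33 ft²·°F·h/BTU
Q = 1100 × (64.8 − 9.43) / 14.33 = 4249 BTU/h

4250 BTU/h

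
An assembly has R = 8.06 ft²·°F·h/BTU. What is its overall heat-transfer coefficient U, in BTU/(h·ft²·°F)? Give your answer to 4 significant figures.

0.1241 BTU/(h·ft²·°F)

U = 1/R = 1/8.06 = 0.12407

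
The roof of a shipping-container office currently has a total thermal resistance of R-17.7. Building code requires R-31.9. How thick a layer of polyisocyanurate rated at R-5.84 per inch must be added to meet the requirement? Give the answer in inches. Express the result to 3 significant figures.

ΔR = 31.9 − 17.7 = 14.2 ft²·°F·h/BTU
L = ΔR / (R/in) = 14.2/5.84 = 2.432 in

2.43 in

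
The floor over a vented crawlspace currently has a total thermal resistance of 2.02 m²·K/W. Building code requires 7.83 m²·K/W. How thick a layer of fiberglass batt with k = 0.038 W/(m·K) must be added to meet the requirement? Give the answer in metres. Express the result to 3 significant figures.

ΔR = 7.83 − 2.02 = 5.81 m²·K/W
L = ΔR × k = 5.81 × 0.038 = 0.2208 m

0.221 m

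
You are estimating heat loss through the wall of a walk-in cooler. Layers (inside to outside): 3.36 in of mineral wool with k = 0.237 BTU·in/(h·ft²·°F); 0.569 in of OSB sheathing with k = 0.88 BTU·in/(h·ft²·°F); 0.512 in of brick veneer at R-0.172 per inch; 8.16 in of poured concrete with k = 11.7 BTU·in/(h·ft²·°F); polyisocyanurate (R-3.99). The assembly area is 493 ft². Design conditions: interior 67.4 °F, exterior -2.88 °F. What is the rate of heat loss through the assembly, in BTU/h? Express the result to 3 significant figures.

3.36/0.237 = 14.18
0.569/0.88 = 0.6466
0.512 × 0.172 = 0.08806
8.16/11.7 = 0.6974
R_total = 14.18 + 0.6466 + 0.08806 + 0.6974 + 3.99 = 19.6 ft²·°F·h/BTU
Q = A·ΔT/R = 493 × (67.4 − (-2.88)) / 19.6 = 1768 BTU/h

1770 BTU/h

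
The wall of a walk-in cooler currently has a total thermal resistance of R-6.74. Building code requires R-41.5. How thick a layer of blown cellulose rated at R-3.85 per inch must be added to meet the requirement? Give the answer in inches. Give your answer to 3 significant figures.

ΔR = 41.5 − 6.74 = 34.76 ft²·°F·h/BTU
L = ΔR / (R/in) = 34.76/3.85 = 9.029 in

9.03 in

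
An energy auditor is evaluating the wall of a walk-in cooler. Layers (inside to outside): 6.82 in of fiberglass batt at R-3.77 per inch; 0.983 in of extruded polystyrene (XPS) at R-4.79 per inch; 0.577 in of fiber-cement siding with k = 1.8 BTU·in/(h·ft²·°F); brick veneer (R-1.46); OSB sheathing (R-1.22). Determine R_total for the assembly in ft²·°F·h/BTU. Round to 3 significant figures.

6.82 × 3.77 = 25.71
0.983 × 4.79 = 4.709
0.577/1.8 = 0.3206
R_total = 25.71 + 4.709 + 0.3206 + 1.46 + 1.22 = 33.42 ft²·°F·h/BTU

33.4 ft²·°F·h/BTU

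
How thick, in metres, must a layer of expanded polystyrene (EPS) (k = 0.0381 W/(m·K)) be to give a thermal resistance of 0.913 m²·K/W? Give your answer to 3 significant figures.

0.0348 m

L = R·k = 0.913 × 0.0381 = 0.03479 m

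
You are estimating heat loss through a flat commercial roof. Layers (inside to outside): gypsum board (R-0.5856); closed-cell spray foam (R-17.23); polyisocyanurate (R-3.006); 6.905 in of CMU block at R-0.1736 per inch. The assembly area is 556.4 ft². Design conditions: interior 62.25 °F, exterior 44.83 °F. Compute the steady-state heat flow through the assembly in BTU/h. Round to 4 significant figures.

440.2 BTU/h

6.905 × 0.1736 = 1.1987
R_total = 0.5856 + 17.23 + 3.006 + 1.1987 = 22.02 ft²·°F·h/BTU
Q = A·ΔT/R = 556.4 × (62.25 − 44.83) / 22.02 = 440.16 BTU/h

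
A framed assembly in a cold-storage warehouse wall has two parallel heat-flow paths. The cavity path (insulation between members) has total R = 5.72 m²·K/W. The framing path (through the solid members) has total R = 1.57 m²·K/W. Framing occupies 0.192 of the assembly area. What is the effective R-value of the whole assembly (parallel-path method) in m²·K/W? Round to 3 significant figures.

U_eff = 0.808/5.72 + 0.192/1.57 = 0.1413 + 0.1223 = 0.2636
R_eff = 1/U_eff = 3.794 m²·K/W

3.79 m²·K/W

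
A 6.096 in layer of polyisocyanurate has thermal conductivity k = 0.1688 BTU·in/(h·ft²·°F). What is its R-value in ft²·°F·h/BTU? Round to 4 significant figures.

36.11 ft²·°F·h/BTU

R = L/k = 6.096/0.1688 = 36.114 ft²·°F·h/BTU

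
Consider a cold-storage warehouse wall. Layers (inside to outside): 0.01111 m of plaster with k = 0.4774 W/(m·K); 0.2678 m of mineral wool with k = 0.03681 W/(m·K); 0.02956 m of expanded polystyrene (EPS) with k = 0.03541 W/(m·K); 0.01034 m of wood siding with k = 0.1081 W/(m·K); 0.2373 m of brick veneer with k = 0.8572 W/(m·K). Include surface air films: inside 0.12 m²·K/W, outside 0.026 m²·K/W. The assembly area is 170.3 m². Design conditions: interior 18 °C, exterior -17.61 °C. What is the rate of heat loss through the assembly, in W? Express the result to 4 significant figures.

700.9 W

0.01111/0.4774 = 0.023272
0.2678/0.03681 = 7.2752
0.02956/0.03541 = 0.83479
0.01034/0.1081 = 0.095652
0.2373/0.8572 = 0.27683
R_total = 0.12 + 0.023272 + 7.2752 + 0.83479 + 0.095652 + 0.27683 + 0.026 = 8.6517 m²·K/W
Q = A·ΔT/R = 170.3 × (18 − (-17.61)) / 8.6517 = 700.94 W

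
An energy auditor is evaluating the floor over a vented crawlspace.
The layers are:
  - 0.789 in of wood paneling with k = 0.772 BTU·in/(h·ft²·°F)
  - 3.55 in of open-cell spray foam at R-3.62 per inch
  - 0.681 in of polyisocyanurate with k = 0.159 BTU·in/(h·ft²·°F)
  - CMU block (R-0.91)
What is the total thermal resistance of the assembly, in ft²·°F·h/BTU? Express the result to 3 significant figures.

19.1 ft²·°F·h/BTU

0.789/0.772 = 1.022
3.55 × 3.62 = 12.85
0.681/0.159 = 4.283
R_total = 1.022 + 12.85 + 4.283 + 0.91 = 19.07 ft²·°F·h/BTU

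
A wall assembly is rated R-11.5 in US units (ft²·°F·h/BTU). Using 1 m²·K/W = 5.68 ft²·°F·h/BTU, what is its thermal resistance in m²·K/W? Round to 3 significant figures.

R_SI = 11.5/5.68 = 2.025

2.02 m²·K/W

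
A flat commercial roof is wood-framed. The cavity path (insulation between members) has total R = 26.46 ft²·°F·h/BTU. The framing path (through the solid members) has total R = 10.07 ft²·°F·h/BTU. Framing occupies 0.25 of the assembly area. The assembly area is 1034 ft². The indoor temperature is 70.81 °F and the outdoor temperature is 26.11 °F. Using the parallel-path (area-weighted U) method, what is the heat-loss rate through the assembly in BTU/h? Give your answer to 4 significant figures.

U_eff = 0.75/26.46 + 0.25/10.07 = 0.028345 + 0.024826 = 0.053171
R_eff = 1/U_eff = 18.807 ft²·°F·h/BTU
Q = 1034 × (70.81 − 26.11) / 18.807 = 2457.5 BTU/h

2458 BTU/h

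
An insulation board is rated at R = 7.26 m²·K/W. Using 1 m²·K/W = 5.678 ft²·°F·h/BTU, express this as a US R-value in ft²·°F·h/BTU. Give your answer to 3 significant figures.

41.2 ft²·°F·h/BTU

R_US = 7.26 × 5.678 = 41.22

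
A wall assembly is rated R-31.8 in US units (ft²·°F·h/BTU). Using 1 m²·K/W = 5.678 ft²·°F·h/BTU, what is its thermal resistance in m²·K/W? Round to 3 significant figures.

R_SI = 31.8/5.678 = 5.601

5.60 m²·K/W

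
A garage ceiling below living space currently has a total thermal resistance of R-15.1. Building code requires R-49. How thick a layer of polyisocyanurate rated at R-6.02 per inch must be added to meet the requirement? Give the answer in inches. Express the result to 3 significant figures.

ΔR = 49 − 15.1 = 33.9 ft²·°F·h/BTU
L = ΔR / (R/in) = 33.9/6.02 = 5.631 in

5.63 in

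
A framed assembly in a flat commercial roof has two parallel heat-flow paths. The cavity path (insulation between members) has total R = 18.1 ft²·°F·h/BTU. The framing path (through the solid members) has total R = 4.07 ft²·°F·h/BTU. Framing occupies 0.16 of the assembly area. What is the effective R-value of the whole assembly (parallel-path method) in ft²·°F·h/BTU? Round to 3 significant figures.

11.7 ft²·°F·h/BTU

U_eff = 0.84/18.1 + 0.16/4.07 = 0.04641 + 0.03931 = 0.08572
R_eff = 1/U_eff = 11.67 ft²·°F·h/BTU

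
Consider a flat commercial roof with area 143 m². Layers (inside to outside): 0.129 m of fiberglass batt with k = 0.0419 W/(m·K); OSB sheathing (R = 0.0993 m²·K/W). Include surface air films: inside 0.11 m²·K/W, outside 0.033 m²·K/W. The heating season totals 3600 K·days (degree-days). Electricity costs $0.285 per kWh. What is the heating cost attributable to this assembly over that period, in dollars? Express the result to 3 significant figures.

1060 dollars

0.129/0.0419 = 3.079
R_total = 0.11 + 3.079 + 0.0993 + 0.033 = 3.321 m²·K/W
E = A × HDD × 24 / R / 1000 = 143 × 3600 × 24 / 3.321 / 1000 = 3720 kWh
Cost = 3720 × 0.285 = $1060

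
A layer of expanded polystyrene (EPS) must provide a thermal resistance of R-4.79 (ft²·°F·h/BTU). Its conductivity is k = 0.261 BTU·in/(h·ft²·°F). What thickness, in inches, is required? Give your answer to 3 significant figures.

1.25 in

L = R × k = 4.79 × 0.261 = 1.25 in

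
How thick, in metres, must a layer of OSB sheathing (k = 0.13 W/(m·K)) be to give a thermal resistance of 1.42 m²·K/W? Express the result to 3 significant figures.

0.185 m

L = R·k = 1.42 × 0.13 = 0.1846 m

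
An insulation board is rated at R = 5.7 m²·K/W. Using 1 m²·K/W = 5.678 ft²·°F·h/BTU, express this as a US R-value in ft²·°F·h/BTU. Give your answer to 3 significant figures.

R_US = 5.7 × 5.678 = 32.36

32.4 ft²·°F·h/BTU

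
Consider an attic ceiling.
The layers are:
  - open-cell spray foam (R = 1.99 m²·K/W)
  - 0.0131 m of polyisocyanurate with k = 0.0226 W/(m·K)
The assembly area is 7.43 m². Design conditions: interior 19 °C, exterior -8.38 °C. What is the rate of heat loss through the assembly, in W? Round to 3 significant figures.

0.0131/0.0226 = 0.5796
R_total = 1.99 + 0.5796 = 2.57 m²·K/W
Q = A·ΔT/R = 7.43 × (19 − (-8.38)) / 2.57 = 79.17 W

79.2 W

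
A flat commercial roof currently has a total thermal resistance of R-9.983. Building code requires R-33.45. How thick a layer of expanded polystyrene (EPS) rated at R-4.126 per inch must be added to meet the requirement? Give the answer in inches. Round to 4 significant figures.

ΔR = 33.45 − 9.983 = 23.467 ft²·°F·h/BTU
L = ΔR / (R/in) = 23.467/4.126 = 5.6876 in

5.688 in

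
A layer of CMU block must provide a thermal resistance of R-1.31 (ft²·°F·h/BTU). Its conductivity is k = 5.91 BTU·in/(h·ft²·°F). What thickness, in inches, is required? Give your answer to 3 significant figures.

7.74 in

L = R × k = 1.31 × 5.91 = 7.742 in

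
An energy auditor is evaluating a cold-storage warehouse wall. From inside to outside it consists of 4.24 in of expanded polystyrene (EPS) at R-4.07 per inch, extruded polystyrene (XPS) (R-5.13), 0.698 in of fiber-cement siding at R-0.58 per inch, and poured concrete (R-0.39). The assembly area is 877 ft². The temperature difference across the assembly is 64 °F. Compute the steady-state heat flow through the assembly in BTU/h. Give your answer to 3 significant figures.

4.24 × 4.07 = 17.26
0.698 × 0.58 = 0.4048
R_total = 17.26 + 5.13 + 0.4048 + 0.39 = 23.18 ft²·°F·h/BTU
Q = A·ΔT/R = 877 × 64 / 23.18 = 2421 BTU/h

2420 BTU/h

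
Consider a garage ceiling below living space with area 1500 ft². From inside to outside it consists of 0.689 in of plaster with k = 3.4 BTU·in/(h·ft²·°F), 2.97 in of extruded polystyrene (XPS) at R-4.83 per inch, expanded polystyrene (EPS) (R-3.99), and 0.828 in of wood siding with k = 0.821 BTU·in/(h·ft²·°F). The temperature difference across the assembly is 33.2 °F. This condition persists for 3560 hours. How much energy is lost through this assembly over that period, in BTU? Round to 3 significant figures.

9070000 BTU

0.689/3.4 = 0.2026
2.97 × 4.83 = 14.35
0.828/0.821 = 1.009
R_total = 0.2026 + 14.35 + 3.99 + 1.009 = 19.55 ft²·°F·h/BTU
Q = 1500 × 33.2 / 19.55 = 2548 BTU/h
E = 2548 × 3560 = 9070000 BTU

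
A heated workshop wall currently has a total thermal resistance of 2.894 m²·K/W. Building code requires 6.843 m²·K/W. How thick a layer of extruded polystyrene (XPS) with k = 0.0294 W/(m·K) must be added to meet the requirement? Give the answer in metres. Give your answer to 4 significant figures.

0.1161 m

ΔR = 6.843 − 2.894 = 3.949 m²·K/W
L = ΔR × k = 3.949 × 0.0294 = 0.1161 m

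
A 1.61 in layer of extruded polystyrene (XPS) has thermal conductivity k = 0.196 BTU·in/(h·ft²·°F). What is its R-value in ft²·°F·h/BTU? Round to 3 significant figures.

8.21 ft²·°F·h/BTU

R = L/k = 1.61/0.196 = 8.214 ft²·°F·h/BTU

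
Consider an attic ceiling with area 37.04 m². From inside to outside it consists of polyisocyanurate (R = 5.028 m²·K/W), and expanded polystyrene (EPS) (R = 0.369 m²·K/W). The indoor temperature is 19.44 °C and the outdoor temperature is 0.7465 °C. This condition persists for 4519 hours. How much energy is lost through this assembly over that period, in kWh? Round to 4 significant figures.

R_total = 5.028 + 0.369 = 5.397 m²·K/W
Q = 37.04 × (19.44 − 0.7465) / 5.397 = 128.29 W
E = 128.29 W × 4519 h / 1000 = 579.76 kWh

579.8 kWh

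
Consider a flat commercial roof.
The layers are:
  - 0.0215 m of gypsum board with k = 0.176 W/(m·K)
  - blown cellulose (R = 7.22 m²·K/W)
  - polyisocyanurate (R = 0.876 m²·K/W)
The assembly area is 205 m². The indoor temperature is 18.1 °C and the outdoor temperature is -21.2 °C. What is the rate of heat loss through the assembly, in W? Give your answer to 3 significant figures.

0.0215/0.176 = 0.1222
R_total = 0.1222 + 7.22 + 0.876 = 8.218 m²·K/W
Q = A·ΔT/R = 205 × (18.1 − (-21.2)) / 8.218 = 980.3 W

980 W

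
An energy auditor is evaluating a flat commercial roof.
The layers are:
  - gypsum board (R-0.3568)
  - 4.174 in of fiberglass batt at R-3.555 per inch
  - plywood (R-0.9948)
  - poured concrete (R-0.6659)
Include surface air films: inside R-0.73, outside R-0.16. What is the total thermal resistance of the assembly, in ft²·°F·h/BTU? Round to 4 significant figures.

17.75 ft²·°F·h/BTU

4.174 × 3.555 = 14.839
R_total = 0.73 + 0.3568 + 14.839 + 0.9948 + 0.6659 + 0.16 = 17.746 ft²·°F·h/BTU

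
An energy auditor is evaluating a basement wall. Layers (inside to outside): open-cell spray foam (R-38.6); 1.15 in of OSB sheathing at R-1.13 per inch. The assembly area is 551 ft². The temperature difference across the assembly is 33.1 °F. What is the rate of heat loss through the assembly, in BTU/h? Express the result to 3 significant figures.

1.15 × 1.13 = 1.299
R_total = 38.6 + 1.299 = 39.9 ft²·°F·h/BTU
Q = A·ΔT/R = 551 × 33.1 / 39.9 = 457.1 BTU/h

457 BTU/h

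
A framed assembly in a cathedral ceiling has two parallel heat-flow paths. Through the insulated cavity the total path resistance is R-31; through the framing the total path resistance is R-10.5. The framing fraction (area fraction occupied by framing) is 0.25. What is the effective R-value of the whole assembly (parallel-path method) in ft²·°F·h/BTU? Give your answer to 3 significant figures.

20.8 ft²·°F·h/BTU

U_eff = 0.75/31 + 0.25/10.5 = 0.02419 + 0.02381 = 0.048
R_eff = 1/U_eff = 20.83 ft²·°F·h/BTU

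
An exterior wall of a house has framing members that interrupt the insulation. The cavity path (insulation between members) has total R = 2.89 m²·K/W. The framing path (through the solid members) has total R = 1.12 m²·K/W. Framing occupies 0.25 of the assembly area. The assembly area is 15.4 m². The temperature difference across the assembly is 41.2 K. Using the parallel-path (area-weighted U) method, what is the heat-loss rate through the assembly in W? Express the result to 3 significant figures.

306 W

U_eff = 0.75/2.89 + 0.25/1.12 = 0.2595 + 0.2232 = 0.4827
R_eff = 1/U_eff = 2.072 m²·K/W
Q = 15.4 × 41.2 / 2.072 = 306.3 W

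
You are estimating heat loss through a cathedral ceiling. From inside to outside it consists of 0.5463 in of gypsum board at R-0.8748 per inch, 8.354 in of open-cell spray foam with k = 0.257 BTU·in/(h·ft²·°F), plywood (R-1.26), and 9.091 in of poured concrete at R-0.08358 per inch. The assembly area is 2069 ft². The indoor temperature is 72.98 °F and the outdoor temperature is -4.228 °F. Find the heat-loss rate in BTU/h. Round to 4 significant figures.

0.5463 × 0.8748 = 0.4779
8.354/0.257 = 32.506
9.091 × 0.08358 = 0.75983
R_total = 0.4779 + 32.506 + 1.26 + 0.75983 = 35.004 ft²·°F·h/BTU
Q = A·ΔT/R = 2069 × (72.98 − (-4.228)) / 35.004 = 4563.6 BTU/h

4564 BTU/h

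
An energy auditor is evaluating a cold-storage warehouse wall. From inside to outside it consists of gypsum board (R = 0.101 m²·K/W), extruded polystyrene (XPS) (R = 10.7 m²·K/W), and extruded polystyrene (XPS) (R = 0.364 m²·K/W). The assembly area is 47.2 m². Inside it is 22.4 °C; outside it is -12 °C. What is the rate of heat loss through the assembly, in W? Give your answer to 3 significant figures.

145 W

R_total = 0.101 + 10.7 + 0.364 = 11.16 m²·K/W
Q = A·ΔT/R = 47.2 × (22.4 − (-12)) / 11.16 = 145.4 W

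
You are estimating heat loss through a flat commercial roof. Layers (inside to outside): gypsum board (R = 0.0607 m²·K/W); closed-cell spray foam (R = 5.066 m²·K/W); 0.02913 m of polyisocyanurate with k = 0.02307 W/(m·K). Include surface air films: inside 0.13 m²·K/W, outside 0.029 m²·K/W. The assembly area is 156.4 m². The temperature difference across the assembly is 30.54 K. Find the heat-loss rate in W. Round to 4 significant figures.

729.4 W

0.02913/0.02307 = 1.2627
R_total = 0.13 + 0.0607 + 5.066 + 1.2627 + 0.029 = 6.5484 m²·K/W
Q = A·ΔT/R = 156.4 × 30.54 / 6.5484 = 729.41 W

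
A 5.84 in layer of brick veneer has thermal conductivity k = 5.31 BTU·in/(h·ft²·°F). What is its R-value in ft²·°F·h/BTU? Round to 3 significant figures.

1.10 ft²·°F·h/BTU

R = L/k = 5.84/5.31 = 1.1 ft²·°F·h/BTU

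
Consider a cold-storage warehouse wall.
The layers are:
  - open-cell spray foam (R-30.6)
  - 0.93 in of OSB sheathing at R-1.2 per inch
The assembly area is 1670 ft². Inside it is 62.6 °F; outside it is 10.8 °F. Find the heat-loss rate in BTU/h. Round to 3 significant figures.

2730 BTU/h

0.93 × 1.2 = 1.116
R_total = 30.6 + 1.116 = 31.72 ft²·°F·h/BTU
Q = A·ΔT/R = 1670 × (62.6 − 10.8) / 31.72 = 2728 BTU/h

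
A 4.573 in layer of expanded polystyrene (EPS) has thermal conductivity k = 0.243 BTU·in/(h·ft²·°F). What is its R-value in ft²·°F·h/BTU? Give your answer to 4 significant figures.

R = L/k = 4.573/0.243 = 18.819 ft²·°F·h/BTU

18.82 ft²·°F·h/BTU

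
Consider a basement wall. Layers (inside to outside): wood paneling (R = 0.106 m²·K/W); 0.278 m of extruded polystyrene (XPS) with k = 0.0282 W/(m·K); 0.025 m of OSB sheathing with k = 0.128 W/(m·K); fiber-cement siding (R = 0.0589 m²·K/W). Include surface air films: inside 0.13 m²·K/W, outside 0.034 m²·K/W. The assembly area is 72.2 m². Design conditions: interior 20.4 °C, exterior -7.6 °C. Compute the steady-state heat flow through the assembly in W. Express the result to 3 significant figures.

195 W

0.278/0.0282 = 9.858
0.025/0.128 = 0.1953
R_total = 0.13 + 0.106 + 9.858 + 0.1953 + 0.0589 + 0.034 = 10.38 m²·K/W
Q = A·ΔT/R = 72.2 × (20.4 − (-7.6)) / 10.38 = 194.7 W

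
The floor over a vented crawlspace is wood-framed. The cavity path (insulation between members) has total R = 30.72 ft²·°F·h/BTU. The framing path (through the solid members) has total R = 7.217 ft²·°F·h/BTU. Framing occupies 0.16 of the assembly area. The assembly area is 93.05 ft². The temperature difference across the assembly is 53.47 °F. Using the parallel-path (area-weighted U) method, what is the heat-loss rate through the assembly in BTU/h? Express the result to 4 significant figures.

246.3 BTU/h

U_eff = 0.84/30.72 + 0.16/7.217 = 0.027344 + 0.02217 = 0.049514
R_eff = 1/U_eff = 20.196 ft²·°F·h/BTU
Q = 93.05 × 53.47 / 20.196 = 246.35 BTU/h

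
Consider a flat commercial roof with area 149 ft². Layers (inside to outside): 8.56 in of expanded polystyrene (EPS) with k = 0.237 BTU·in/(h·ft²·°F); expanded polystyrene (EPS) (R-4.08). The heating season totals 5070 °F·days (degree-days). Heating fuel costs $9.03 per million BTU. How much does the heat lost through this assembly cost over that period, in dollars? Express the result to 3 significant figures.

8.56/0.237 = 36.12
R_total = 36.12 + 4.08 = 40.2 ft²·°F·h/BTU
E = A × HDD × 24 / R = 149 × 5070 × 24 / 40.2 = 451000 BTU
Cost = 451000/10⁶ × 9.03 = $4.073

4.07 dollars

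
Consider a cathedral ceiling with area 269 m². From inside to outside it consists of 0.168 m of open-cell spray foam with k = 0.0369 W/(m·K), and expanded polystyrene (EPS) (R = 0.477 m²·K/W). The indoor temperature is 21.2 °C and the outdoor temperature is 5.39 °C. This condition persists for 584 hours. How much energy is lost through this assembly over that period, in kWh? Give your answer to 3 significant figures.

0.168/0.0369 = 4.553
R_total = 4.553 + 0.477 = 5.03 m²·K/W
Q = 269 × (21.2 − 5.39) / 5.03 = 845.5 W
E = 845.5 W × 584 h / 1000 = 493.8 kWh

494 kWh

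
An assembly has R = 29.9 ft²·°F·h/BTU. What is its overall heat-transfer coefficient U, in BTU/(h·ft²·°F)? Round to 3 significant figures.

U = 1/R = 1/29.9 = 0.03344

0.0334 BTU/(h·ft²·°F)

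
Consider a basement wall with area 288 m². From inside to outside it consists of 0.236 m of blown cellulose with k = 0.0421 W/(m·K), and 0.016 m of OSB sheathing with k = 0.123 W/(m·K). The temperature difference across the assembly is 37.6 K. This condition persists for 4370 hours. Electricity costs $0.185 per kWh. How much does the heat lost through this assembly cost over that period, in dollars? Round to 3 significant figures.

1530 dollars

0.236/0.0421 = 5.606
0.016/0.123 = 0.1301
R_total = 5.606 + 0.1301 = 5.736 m²·K/W
Q = 288 × 37.6 / 5.736 = 1888 W
E = 1888 W × 4370 h / 1000 = 8250 kWh
Cost = 8250 × 0.185 = $1526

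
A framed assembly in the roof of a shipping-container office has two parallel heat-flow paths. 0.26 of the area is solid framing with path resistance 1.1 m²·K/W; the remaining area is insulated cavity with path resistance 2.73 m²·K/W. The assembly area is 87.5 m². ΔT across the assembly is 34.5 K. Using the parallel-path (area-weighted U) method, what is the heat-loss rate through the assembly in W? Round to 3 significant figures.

1530 W

U_eff = 0.74/2.73 + 0.26/1.1 = 0.2711 + 0.2364 = 0.5074
R_eff = 1/U_eff = 1.971 m²·K/W
Q = 87.5 × 34.5 / 1.971 = 1532 W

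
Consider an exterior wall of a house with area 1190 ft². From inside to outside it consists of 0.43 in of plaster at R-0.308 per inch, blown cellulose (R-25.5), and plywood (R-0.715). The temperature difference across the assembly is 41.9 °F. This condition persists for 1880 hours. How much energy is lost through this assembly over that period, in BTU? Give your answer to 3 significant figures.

0.43 × 0.308 = 0.1324
R_total = 0.1324 + 25.5 + 0.715 = 26.35 ft²·°F·h/BTU
Q = 1190 × 41.9 / 26.35 = 1892 BTU/h
E = 1892 × 1880 = 3558000 BTU

3560000 BTU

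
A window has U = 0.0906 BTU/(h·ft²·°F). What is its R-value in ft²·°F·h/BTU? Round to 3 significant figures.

11.0 ft²·°F·h/BTU

R = 1/U = 1/0.0906 = 11.04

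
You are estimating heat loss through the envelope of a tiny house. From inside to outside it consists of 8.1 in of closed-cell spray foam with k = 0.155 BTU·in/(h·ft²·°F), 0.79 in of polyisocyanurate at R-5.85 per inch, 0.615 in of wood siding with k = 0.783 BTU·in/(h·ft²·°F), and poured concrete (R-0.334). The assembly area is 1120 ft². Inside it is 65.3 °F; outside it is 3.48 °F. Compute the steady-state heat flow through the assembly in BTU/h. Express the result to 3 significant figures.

1190 BTU/h

8.1/0.155 = 52.26
0.79 × 5.85 = 4.622
0.615/0.783 = 0.7854
R_total = 52.26 + 4.622 + 0.7854 + 0.334 = 58 ft²·°F·h/BTU
Q = A·ΔT/R = 1120 × (65.3 − 3.48) / 58 = 1194 BTU/h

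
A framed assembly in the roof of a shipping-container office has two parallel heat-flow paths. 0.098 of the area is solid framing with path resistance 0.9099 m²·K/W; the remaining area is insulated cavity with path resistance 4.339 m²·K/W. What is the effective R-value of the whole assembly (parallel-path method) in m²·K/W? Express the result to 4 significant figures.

U_eff = 0.902/4.339 + 0.098/0.9099 = 0.20788 + 0.1077 = 0.31559
R_eff = 1/U_eff = 3.1687 m²·K/W

3.169 m²·K/W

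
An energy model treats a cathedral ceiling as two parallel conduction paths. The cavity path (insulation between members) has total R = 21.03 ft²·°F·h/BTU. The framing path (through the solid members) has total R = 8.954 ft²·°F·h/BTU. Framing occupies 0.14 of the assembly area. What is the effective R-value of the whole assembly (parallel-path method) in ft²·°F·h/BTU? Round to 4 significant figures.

17.69 ft²·°F·h/BTU

U_eff = 0.86/21.03 + 0.14/8.954 = 0.040894 + 0.015635 = 0.056529
R_eff = 1/U_eff = 17.69 ft²·°F·h/BTU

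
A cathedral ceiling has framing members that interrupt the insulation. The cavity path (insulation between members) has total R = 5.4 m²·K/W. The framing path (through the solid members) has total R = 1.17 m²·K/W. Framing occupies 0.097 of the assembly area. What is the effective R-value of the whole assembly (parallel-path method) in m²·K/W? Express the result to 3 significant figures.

U_eff = 0.903/5.4 + 0.097/1.17 = 0.1672 + 0.08291 = 0.2501
R_eff = 1/U_eff = 3.998 m²·K/W

4.00 m²·K/W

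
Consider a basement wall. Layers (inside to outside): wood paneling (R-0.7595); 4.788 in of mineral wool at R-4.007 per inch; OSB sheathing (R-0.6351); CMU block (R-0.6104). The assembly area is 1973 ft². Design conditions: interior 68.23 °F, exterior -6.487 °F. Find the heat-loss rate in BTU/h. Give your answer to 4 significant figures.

6957 BTU/h

4.788 × 4.007 = 19.186
R_total = 0.7595 + 19.186 + 0.6351 + 0.6104 = 21.191 ft²·°F·h/BTU
Q = A·ΔT/R = 1973 × (68.23 − (-6.487)) / 21.191 = 6956.7 BTU/h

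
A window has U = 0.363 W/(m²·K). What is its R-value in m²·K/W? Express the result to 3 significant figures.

R = 1/U = 1/0.363 = 2.755

2.75 m²·K/W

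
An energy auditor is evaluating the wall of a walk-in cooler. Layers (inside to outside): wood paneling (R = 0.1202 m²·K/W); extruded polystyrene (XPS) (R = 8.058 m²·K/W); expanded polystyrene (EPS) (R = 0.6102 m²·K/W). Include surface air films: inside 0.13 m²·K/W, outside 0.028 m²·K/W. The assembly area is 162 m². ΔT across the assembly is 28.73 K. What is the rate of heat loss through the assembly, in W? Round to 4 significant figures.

520.2 W

R_total = 0.13 + 0.1202 + 8.058 + 0.6102 + 0.028 = 8.9464 m²·K/W
Q = A·ΔT/R = 162 × 28.73 / 8.9464 = 520.24 W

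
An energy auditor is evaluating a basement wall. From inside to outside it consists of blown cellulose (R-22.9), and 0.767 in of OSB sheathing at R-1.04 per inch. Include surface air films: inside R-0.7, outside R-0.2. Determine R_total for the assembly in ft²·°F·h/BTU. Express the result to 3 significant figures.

0.767 × 1.04 = 0.7977
R_total = 0.7 + 22.9 + 0.7977 + 0.2 = 24.6 ft²·°F·h/BTU

24.6 ft²·°F·h/BTU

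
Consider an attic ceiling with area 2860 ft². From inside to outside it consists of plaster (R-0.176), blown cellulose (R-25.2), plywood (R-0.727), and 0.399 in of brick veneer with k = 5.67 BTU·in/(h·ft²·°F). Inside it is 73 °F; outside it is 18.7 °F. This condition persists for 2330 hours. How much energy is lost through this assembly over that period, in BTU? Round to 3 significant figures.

13800000 BTU

0.399/5.67 = 0.07037
R_total = 0.176 + 25.2 + 0.727 + 0.07037 = 26.17 ft²·°F·h/BTU
Q = 2860 × (73 − 18.7) / 26.17 = 5933 BTU/h
E = 5933 × 2330 = 13820000 BTU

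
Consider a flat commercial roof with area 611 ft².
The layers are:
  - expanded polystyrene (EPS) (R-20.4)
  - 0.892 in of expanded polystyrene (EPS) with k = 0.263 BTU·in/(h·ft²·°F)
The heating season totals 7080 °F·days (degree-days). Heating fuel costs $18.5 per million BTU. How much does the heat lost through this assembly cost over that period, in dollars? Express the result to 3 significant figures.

80.7 dollars

0.892/0.263 = 3.392
R_total = 20.4 + 3.392 = 23.79 ft²·°F·h/BTU
E = A × HDD × 24 / R = 611 × 7080 × 24 / 23.79 = 4364000 BTU
Cost = 4364000/10⁶ × 18.5 = $80.73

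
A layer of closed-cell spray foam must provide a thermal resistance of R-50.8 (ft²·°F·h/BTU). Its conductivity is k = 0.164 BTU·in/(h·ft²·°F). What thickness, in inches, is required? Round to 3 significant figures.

L = R × k = 50.8 × 0.164 = 8.331 in

8.33 in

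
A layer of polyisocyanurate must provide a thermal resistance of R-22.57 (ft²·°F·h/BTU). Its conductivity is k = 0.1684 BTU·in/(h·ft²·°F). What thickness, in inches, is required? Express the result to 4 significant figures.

3.801 in

L = R × k = 22.57 × 0.1684 = 3.8008 in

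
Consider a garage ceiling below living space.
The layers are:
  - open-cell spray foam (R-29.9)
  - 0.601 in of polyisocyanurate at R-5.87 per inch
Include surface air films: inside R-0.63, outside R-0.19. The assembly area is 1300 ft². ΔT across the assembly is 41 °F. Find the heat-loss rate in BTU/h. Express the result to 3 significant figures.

1560 BTU/h

0.601 × 5.87 = 3.528
R_total = 0.63 + 29.9 + 3.528 + 0.19 = 34.25 ft²·°F·h/BTU
Q = A·ΔT/R = 1300 × 41 / 34.25 = 1556 BTU/h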